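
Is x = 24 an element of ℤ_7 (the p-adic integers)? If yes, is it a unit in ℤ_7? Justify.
x ∈ ℤ_7^× (unit); v_7(x) = 0

ℤ_7 = {x ∈ ℚ_7 : v_7(x) ≥ 0} and ℤ_7^× = {x ∈ ℤ_7 : v_7(x) = 0}. Here v_7(24) = v_7(num) − v_7(den) = 0; compare against these criteria.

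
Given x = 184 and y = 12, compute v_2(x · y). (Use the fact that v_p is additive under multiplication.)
v_2(2208) = 5

v_p(x) = 3 (factor: 184 = 2^3 · 23); v_p(y) = 2 (factor: 12 = 2^2 · 3). Additivity: v_p(xy) = v_p(x) + v_p(y) = 3 + 2 = 5. (Direct check: xy = 2208 = 2^5 · (69).)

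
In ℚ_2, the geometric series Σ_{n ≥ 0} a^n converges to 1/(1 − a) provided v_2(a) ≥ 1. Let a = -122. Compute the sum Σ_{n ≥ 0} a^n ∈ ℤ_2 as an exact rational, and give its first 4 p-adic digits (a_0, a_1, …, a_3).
Σ a^n = 1/(1 − a) = 1/123;  first 4 digits = (1, 1, 0, 0)

v_2(a) = 1 ≥ 1, so the series converges in ℤ_2 to 1/(1 − a) = 1/(1 − (-122)) = 1/123. Expand this rational in ℤ_2: compute digits iteratively via d_i = x_i mod 2, x_{i+1} = (x_i − d_i)/2. The first 4 digits are (1, 1, 0, 0).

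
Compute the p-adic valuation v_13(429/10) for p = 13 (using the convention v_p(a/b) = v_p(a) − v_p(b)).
v_13(429/10) = 1

Factor powers of 13 from the numerator and denominator of the reduced fraction: 429 = 13^1 · 33 and 10 = 13^0 · 10. Apply v_p(a/b) = v_p(a) − v_p(b): v_13(429/10) = 1 − 0 = 1.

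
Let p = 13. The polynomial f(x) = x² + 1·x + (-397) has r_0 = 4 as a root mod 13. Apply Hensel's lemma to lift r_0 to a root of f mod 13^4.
r_3 = 27330 (mod 28561)

Hensel: r_{i+1} = r_i − f(r_i)·(f′(r_i))^{-1} mod 13^{i+2}, f′(x) = 2x + 1. Iterate:
  r_0 = 4 (mod 13)
  r_1 = 121 (mod 169)
  r_2 = 966 (mod 2197)
  r_3 = 27330 (mod 28561)
Final: r = 27330 satisfies f(r) ≡ 0 mod 13^4.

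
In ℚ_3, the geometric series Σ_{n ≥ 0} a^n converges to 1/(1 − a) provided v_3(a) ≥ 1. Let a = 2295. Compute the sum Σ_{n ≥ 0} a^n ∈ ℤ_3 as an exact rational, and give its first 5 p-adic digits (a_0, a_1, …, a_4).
Σ a^n = 1/(1 − a) = -1/2294;  first 5 digits = (1, 0, 0, 1, 1)

v_3(a) = 3 ≥ 1, so the series converges in ℤ_3 to 1/(1 − a) = 1/(1 − 2295) = -1/2294. Expand this rational in ℤ_3: compute digits iteratively via d_i = x_i mod 3, x_{i+1} = (x_i − d_i)/3. The first 5 digits are (1, 0, 0, 1, 1).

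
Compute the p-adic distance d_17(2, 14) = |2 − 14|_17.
d_17(2, 14) = 1

Step 1 — x − y = 2 − 14 = -12. Step 2 — v_17(-12) = 0 (factor: -12 = −(17^0 · 12); the sign does not affect v_p). Step 3 — |x − y|_17 = 17^{0} = 1.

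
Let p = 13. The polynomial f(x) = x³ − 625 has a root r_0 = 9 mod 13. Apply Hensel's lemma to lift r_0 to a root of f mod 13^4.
r_3 = 18287 (mod 28561)

Hensel: r_{i+1} = r_i − f(r_i)/f′(r_i) mod 13^{i+2}, where f′(x) = 3x². Iterate:
  r_0 = 9 (mod 13)
  r_1 = 35 (mod 169)
  r_2 = 711 (mod 2197)
  r_3 = 18287 (mod 28561)
Final: r = 18287 with f(r) ≡ 0 mod 13^4.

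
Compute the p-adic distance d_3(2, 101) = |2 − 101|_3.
d_3(2, 101) = 1/9

Step 1 — x − y = 2 − 101 = -99. Step 2 — v_3(-99) = 2 (factor: -99 = −(3^2 · 11); the sign does not affect v_p). Step 3 — |x − y|_3 = 3^{-2} = 1/9.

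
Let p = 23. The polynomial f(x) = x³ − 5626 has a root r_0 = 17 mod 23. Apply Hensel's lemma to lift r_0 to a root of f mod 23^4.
r_3 = 99216 (mod 279841)

Hensel: r_{i+1} = r_i − f(r_i)/f′(r_i) mod 23^{i+2}, where f′(x) = 3x². Iterate:
  r_0 = 17 (mod 23)
  r_1 = 293 (mod 529)
  r_2 = 1880 (mod 12167)
  r_3 = 99216 (mod 279841)
Final: r = 99216 with f(r) ≡ 0 mod 23^4.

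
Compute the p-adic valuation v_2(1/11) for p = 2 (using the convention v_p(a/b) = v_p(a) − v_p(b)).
v_2(1/11) = 0

Factor powers of 2 from the numerator and denominator of the reduced fraction: 1 = 2^0 · 1 and 11 = 2^0 · 11. Apply v_p(a/b) = v_p(a) − v_p(b): v_2(1/11) = 0 − 0 = 0.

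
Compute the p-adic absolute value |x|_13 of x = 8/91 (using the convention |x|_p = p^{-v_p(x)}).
|8/91|_13 = 13

Step 1 — compute v_13(x) by factoring powers of 13 out of the numerator and denominator: v_13(8/91) = -1. Step 2 — apply |x|_p = p^{-v_p(x)} = 13^{1} = 13.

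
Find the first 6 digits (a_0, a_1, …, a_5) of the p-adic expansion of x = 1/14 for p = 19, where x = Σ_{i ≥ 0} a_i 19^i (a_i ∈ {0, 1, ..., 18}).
(a_0, …, a_5) = (15, 6, 1, 4, 12, 17)

v_19(1/14) = 0 (numerator and denominator both coprime to 19), so x ∈ ℤ_19^×. Compute digits iteratively via a_i = x_i mod 19, x_{i+1} = (x_i − a_i)/19, with x_0 = x:
  x_0 = 1/14;  a_0 = 15;  x_1 = (x_0 − 15)/19 = -11/14
  x_1 = -11/14;  a_1 = 6;  x_2 = (x_1 − 6)/19 = -5/14
  x_2 = -5/14;  a_2 = 1;  x_3 = (x_2 − 1)/19 = -1/14
  x_3 = -1/14;  a_3 = 4;  x_4 = (x_3 − 4)/19 = -3/14
  x_4 = -3/14;  a_4 = 12;  x_5 = (x_4 − 12)/19 = -9/14
  x_5 = -9/14;  a_5 = 17;  x_6 = (x_5 − 17)/19 = -13/14
Digits: (15, 6, 1, 4, 12, 17).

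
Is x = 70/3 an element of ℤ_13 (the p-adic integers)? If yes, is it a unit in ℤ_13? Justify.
x ∈ ℤ_13^× (unit); v_13(x) = 0

ℤ_13 = {x ∈ ℚ_13 : v_13(x) ≥ 0} and ℤ_13^× = {x ∈ ℤ_13 : v_13(x) = 0}. Here v_13(70/3) = v_13(num) − v_13(den) = 0; compare against these criteria.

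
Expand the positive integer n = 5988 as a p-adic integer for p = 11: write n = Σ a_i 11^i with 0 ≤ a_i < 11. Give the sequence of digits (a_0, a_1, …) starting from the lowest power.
(a_0, a_1, …) = (4, 5, 5, 4)

Repeated division by 11 gives the digits low-to-high: 5988 = 4 + 5·11^1 + 5·11^2 + 4·11^3. Digit sequence: (4, 5, 5, 4).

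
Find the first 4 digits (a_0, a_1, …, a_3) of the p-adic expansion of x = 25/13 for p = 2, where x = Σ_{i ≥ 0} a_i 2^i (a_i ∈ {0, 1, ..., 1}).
(a_0, …, a_3) = (1, 0, 1, 1)

v_2(25/13) = 0 (numerator and denominator both coprime to 2), so x ∈ ℤ_2^×. Compute digits iteratively via a_i = x_i mod 2, x_{i+1} = (x_i − a_i)/2, with x_0 = x:
  x_0 = 25/13;  a_0 = 1;  x_1 = (x_0 − 1)/2 = 6/13
  x_1 = 6/13;  a_1 = 0;  x_2 = (x_1 − 0)/2 = 3/13
  x_2 = 3/13;  a_2 = 1;  x_3 = (x_2 − 1)/2 = -5/13
  x_3 = -5/13;  a_3 = 1;  x_4 = (x_3 − 1)/2 = -9/13
Digits: (1, 0, 1, 1).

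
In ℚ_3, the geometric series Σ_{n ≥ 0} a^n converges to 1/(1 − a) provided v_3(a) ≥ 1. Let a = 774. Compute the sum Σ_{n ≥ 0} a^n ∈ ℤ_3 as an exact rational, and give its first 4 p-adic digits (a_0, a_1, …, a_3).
Σ a^n = 1/(1 − a) = -1/773;  first 4 digits = (1, 0, 2, 1)

v_3(a) = 2 ≥ 1, so the series converges in ℤ_3 to 1/(1 − a) = 1/(1 − 774) = -1/773. Expand this rational in ℤ_3: compute digits iteratively via d_i = x_i mod 3, x_{i+1} = (x_i − d_i)/3. The first 4 digits are (1, 0, 2, 1).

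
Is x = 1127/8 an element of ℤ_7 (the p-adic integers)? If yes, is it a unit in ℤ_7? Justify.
x ∈ ℤ_7 but not a unit; v_7(x) = 2 > 0

ℤ_7 = {x ∈ ℚ_7 : v_7(x) ≥ 0} and ℤ_7^× = {x ∈ ℤ_7 : v_7(x) = 0}. Here v_7(1127/8) = v_7(num) − v_7(den) = 2; compare against these criteria.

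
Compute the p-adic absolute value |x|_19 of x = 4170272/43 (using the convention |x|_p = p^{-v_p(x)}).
|4170272/43|_19 = 1/130321

Step 1 — compute v_19(x) by factoring powers of 19 out of the numerator and denominator: v_19(4170272/43) = 4. Step 2 — apply |x|_p = p^{-v_p(x)} = 19^{-4} = 1/130321.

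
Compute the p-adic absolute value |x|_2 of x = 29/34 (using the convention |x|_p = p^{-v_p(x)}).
|29/34|_2 = 2

Step 1 — compute v_2(x) by factoring powers of 2 out of the numerator and denominator: v_2(29/34) = -1. Step 2 — apply |x|_p = p^{-v_p(x)} = 2^{1} = 2.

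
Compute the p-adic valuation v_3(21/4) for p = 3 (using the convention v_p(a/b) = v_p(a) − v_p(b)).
v_3(21/4) = 1

Factor powers of 3 from the numerator and denominator of the reduced fraction: 21 = 3^1 · 7 and 4 = 3^0 · 4. Apply v_p(a/b) = v_p(a) − v_p(b): v_3(21/4) = 1 − 0 = 1.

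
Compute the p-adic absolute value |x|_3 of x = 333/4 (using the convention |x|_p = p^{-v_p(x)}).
|333/4|_3 = 1/9

Step 1 — compute v_3(x) by factoring powers of 3 out of the numerator and denominator: v_3(333/4) = 2. Step 2 — apply |x|_p = p^{-v_p(x)} = 3^{-2} = 1/9.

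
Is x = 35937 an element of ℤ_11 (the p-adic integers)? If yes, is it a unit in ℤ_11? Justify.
x ∈ ℤ_11 but not a unit; v_11(x) = 3 > 0

ℤ_11 = {x ∈ ℚ_11 : v_11(x) ≥ 0} and ℤ_11^× = {x ∈ ℤ_11 : v_11(x) = 0}. Here v_11(35937) = v_11(num) − v_11(den) = 3; compare against these criteria.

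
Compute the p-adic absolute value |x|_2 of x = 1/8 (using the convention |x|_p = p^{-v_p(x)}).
|1/8|_2 = 8

Step 1 — compute v_2(x) by factoring powers of 2 out of the numerator and denominator: v_2(1/8) = -3. Step 2 — apply |x|_p = p^{-v_p(x)} = 2^{3} = 8.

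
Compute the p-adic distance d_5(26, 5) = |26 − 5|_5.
d_5(26, 5) = 1

Step 1 — x − y = 26 − 5 = 21. Step 2 — v_5(21) = 0 (factor: 21 = (5^0 · 21); the sign does not affect v_p). Step 3 — |x − y|_5 = 5^{0} = 1.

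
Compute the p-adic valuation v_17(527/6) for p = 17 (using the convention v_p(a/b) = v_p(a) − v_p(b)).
v_17(527/6) = 1

Factor powers of 17 from the numerator and denominator of the reduced fraction: 527 = 17^1 · 31 and 6 = 17^0 · 6. Apply v_p(a/b) = v_p(a) − v_p(b): v_17(527/6) = 1 − 0 = 1.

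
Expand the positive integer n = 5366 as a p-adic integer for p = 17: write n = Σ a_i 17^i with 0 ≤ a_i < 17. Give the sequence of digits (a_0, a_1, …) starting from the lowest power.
(a_0, a_1, …) = (11, 9, 1, 1)

Repeated division by 17 gives the digits low-to-high: 5366 = 11 + 9·17^1 + 1·17^2 + 1·17^3. Digit sequence: (11, 9, 1, 1).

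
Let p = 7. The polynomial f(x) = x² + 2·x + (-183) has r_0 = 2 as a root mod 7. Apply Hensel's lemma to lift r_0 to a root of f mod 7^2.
r_1 = 23 (mod 49)

Hensel: r_{i+1} = r_i − f(r_i)·(f′(r_i))^{-1} mod 7^{i+2}, f′(x) = 2x + 2. Iterate:
  r_0 = 2 (mod 7)
  r_1 = 23 (mod 49)
Final: r = 23 satisfies f(r) ≡ 0 mod 7^2.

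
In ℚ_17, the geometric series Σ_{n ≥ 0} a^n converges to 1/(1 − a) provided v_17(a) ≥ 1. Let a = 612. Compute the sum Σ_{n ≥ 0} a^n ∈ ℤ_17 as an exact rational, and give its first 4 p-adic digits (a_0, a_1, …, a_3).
Σ a^n = 1/(1 − a) = -1/611;  first 4 digits = (1, 2, 6, 16)

v_17(a) = 1 ≥ 1, so the series converges in ℤ_17 to 1/(1 − a) = 1/(1 − 612) = -1/611. Expand this rational in ℤ_17: compute digits iteratively via d_i = x_i mod 17, x_{i+1} = (x_i − d_i)/17. The first 4 digits are (1, 2, 6, 16).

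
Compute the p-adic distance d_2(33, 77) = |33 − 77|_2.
d_2(33, 77) = 1/4

Step 1 — x − y = 33 − 77 = -44. Step 2 — v_2(-44) = 2 (factor: -44 = −(2^2 · 11); the sign does not affect v_p). Step 3 — |x − y|_2 = 2^{-2} = 1/4.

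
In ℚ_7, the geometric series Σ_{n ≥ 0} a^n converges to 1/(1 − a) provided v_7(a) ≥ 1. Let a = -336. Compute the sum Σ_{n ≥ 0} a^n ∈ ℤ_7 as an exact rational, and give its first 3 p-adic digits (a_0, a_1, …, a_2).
Σ a^n = 1/(1 − a) = 1/337;  first 3 digits = (1, 1, 1)

v_7(a) = 1 ≥ 1, so the series converges in ℤ_7 to 1/(1 − a) = 1/(1 − (-336)) = 1/337. Expand this rational in ℤ_7: compute digits iteratively via d_i = x_i mod 7, x_{i+1} = (x_i − d_i)/7. The first 3 digits are (1, 1, 1).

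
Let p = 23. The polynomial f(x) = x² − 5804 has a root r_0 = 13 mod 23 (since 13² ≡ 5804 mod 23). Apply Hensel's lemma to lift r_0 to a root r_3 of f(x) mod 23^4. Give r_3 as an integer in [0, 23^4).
r_3 = 231830 (mod 279841)

Hensel's recurrence: r_{i+1} = r_i − f(r_i)·(f′(r_i))^{-1} mod 23^{i+2}, with f′(x) = 2x. Iterate:
  r_0 = 13 (mod 23)
  r_1 = 128 (mod 529)
  r_2 = 657 (mod 12167)
  r_3 = 231830 (mod 279841)
Final: r_3 = 231830, and one checks f(r_3) ≡ 0 mod 23^4.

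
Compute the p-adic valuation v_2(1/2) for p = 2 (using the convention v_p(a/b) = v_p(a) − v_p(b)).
v_2(1/2) = -1

Factor powers of 2 from the numerator and denominator of the reduced fraction: 1 = 2^0 · 1 and 2 = 2^1 · 1. Apply v_p(a/b) = v_p(a) − v_p(b): v_2(1/2) = 0 − 1 = -1.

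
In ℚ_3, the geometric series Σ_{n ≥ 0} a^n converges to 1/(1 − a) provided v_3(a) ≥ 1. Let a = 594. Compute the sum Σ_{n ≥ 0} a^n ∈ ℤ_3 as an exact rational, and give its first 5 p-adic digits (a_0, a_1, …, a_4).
Σ a^n = 1/(1 − a) = -1/593;  first 5 digits = (1, 0, 0, 1, 1)

v_3(a) = 3 ≥ 1, so the series converges in ℤ_3 to 1/(1 − a) = 1/(1 − 594) = -1/593. Expand this rational in ℤ_3: compute digits iteratively via d_i = x_i mod 3, x_{i+1} = (x_i − d_i)/3. The first 5 digits are (1, 0, 0, 1, 1).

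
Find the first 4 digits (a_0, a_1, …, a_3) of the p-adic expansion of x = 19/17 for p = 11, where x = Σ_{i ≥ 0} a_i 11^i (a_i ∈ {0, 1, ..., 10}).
(a_0, …, a_3) = (5, 10, 1, 5)

v_11(19/17) = 0 (numerator and denominator both coprime to 11), so x ∈ ℤ_11^×. Compute digits iteratively via a_i = x_i mod 11, x_{i+1} = (x_i − a_i)/11, with x_0 = x:
  x_0 = 19/17;  a_0 = 5;  x_1 = (x_0 − 5)/11 = -6/17
  x_1 = -6/17;  a_1 = 10;  x_2 = (x_1 − 10)/11 = -16/17
  x_2 = -16/17;  a_2 = 1;  x_3 = (x_2 − 1)/11 = -3/17
  x_3 = -3/17;  a_3 = 5;  x_4 = (x_3 − 5)/11 = -8/17
Digits: (5, 10, 1, 5).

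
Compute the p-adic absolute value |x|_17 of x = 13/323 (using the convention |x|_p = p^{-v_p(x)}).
|13/323|_17 = 17

Step 1 — compute v_17(x) by factoring powers of 17 out of the numerator and denominator: v_17(13/323) = -1. Step 2 — apply |x|_p = p^{-v_p(x)} = 17^{1} = 17.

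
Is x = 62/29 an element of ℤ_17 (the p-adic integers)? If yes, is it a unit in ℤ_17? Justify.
x ∈ ℤ_17^× (unit); v_17(x) = 0

ℤ_17 = {x ∈ ℚ_17 : v_17(x) ≥ 0} and ℤ_17^× = {x ∈ ℤ_17 : v_17(x) = 0}. Here v_17(62/29) = v_17(num) − v_17(den) = 0; compare against these criteria.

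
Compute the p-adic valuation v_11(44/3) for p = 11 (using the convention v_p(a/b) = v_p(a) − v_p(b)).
v_11(44/3) = 1

Factor powers of 11 from the numerator and denominator of the reduced fraction: 44 = 11^1 · 4 and 3 = 11^0 · 3. Apply v_p(a/b) = v_p(a) − v_p(b): v_11(44/3) = 1 − 0 = 1.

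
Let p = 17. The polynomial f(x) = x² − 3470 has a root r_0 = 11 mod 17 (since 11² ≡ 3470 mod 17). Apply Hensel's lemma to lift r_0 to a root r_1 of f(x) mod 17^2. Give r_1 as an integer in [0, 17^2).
r_1 = 45 (mod 289)

Hensel's recurrence: r_{i+1} = r_i − f(r_i)·(f′(r_i))^{-1} mod 17^{i+2}, with f′(x) = 2x. Iterate:
  r_0 = 11 (mod 17)
  r_1 = 45 (mod 289)
Final: r_1 = 45, and one checks f(r_1) ≡ 0 mod 17^2.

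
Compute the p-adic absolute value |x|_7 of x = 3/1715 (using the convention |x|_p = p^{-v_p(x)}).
|3/1715|_7 = 343

Step 1 — compute v_7(x) by factoring powers of 7 out of the numerator and denominator: v_7(3/1715) = -3. Step 2 — apply |x|_p = p^{-v_p(x)} = 7^{3} = 343.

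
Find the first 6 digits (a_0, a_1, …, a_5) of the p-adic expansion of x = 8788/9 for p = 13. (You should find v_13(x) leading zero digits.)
(a_0, …, a_5) = (0, 0, 0, 12, 2, 7)

v_13(8788/9) = 3, so a_0 = ... = a_2 = 0. Factor out: x = 13^3 · u with u = 4/9 a unit in ℤ_13. Expand u iteratively via a_{v+i} = u_i mod 13, u_{i+1} = (u_i − a_{v+i})/13:
  u_0 = 4/9;  a_3 = 12;  u_1 = (u_0 − 12)/13 = -8/9
  u_1 = -8/9;  a_4 = 2;  u_2 = (u_1 − 2)/13 = -2/9
  u_2 = -2/9;  a_5 = 7;  u_3 = (u_2 − 7)/13 = -5/9
Digits: (0, 0, 0, 12, 2, 7).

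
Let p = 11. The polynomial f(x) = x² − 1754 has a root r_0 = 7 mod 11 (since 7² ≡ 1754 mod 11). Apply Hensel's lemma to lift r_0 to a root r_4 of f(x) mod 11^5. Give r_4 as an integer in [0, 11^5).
r_4 = 116453 (mod 161051)

Hensel's recurrence: r_{i+1} = r_i − f(r_i)·(f′(r_i))^{-1} mod 11^{i+2}, with f′(x) = 2x. Iterate:
  r_0 = 7 (mod 11)
  r_1 = 51 (mod 121)
  r_2 = 656 (mod 1331)
  r_3 = 13966 (mod 14641)
  r_4 = 116453 (mod 161051)
Final: r_4 = 116453, and one checks f(r_4) ≡ 0 mod 11^5.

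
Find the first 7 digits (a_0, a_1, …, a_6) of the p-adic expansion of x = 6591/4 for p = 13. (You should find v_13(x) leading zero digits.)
(a_0, …, a_6) = (0, 0, 0, 4, 3, 3, 3)

v_13(6591/4) = 3, so a_0 = ... = a_2 = 0. Factor out: x = 13^3 · u with u = 3/4 a unit in ℤ_13. Expand u iteratively via a_{v+i} = u_i mod 13, u_{i+1} = (u_i − a_{v+i})/13:
  u_0 = 3/4;  a_3 = 4;  u_1 = (u_0 − 4)/13 = -1/4
  u_1 = -1/4;  a_4 = 3;  u_2 = (u_1 − 3)/13 = -1/4
  u_2 = -1/4;  a_5 = 3;  u_3 = (u_2 − 3)/13 = -1/4
  u_3 = -1/4;  a_6 = 3;  u_4 = (u_3 − 3)/13 = -1/4
Digits: (0, 0, 0, 4, 3, 3, 3).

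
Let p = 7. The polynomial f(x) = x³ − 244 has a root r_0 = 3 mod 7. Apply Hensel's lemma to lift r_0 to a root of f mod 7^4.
r_3 = 423 (mod 2401)

Hensel: r_{i+1} = r_i − f(r_i)/f′(r_i) mod 7^{i+2}, where f′(x) = 3x². Iterate:
  r_0 = 3 (mod 7)
  r_1 = 31 (mod 49)
  r_2 = 80 (mod 343)
  r_3 = 423 (mod 2401)
Final: r = 423 with f(r) ≡ 0 mod 7^4.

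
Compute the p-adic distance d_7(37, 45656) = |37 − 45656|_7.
d_7(37, 45656) = 1/2401

Step 1 — x − y = 37 − 45656 = -45619. Step 2 — v_7(-45619) = 4 (factor: -45619 = −(7^4 · 19); the sign does not affect v_p). Step 3 — |x − y|_7 = 7^{-4} = 1/2401.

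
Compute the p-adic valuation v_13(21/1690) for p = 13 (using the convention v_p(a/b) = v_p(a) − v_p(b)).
v_13(21/1690) = -2

Factor powers of 13 from the numerator and denominator of the reduced fraction: 21 = 13^0 · 21 and 1690 = 13^2 · 10. Apply v_p(a/b) = v_p(a) − v_p(b): v_13(21/1690) = 0 − 2 = -2.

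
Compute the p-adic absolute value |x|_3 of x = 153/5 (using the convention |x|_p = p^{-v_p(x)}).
|153/5|_3 = 1/9

Step 1 — compute v_3(x) by factoring powers of 3 out of the numerator and denominator: v_3(153/5) = 2. Step 2 — apply |x|_p = p^{-v_p(x)} = 3^{-2} = 1/9.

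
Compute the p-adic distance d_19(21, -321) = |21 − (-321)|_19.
d_19(21, -321) = 1/19

Step 1 — x − y = 21 − (-321) = 342. Step 2 — v_19(342) = 1 (factor: 342 = (19^1 · 18); the sign does not affect v_p). Step 3 — |x − y|_19 = 19^{-1} = 1/19.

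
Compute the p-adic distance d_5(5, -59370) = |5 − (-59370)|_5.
d_5(5, -59370) = 1/3125

Step 1 — x − y = 5 − (-59370) = 59375. Step 2 — v_5(59375) = 5 (factor: 59375 = (5^5 · 19); the sign does not affect v_p). Step 3 — |x − y|_5 = 5^{-5} = 1/3125.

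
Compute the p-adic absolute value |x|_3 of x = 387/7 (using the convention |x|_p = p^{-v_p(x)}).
|387/7|_3 = 1/9

Step 1 — compute v_3(x) by factoring powers of 3 out of the numerator and denominator: v_3(387/7) = 2. Step 2 — apply |x|_p = p^{-v_p(x)} = 3^{-2} = 1/9.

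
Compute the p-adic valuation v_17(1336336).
v_17(1336336) = 4

v_17(n) is the largest exponent k such that 17^k divides n. Factor out: 1336336 = 17^4 · 16. (Sign doesn't affect v_p.) So v_17(1336336) = 4.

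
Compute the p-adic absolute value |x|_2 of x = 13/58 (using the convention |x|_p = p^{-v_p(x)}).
|13/58|_2 = 2

Step 1 — compute v_2(x) by factoring powers of 2 out of the numerator and denominator: v_2(13/58) = -1. Step 2 — apply |x|_p = p^{-v_p(x)} = 2^{1} = 2.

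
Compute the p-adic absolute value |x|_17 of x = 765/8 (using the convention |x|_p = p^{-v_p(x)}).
|765/8|_17 = 1/17

Step 1 — compute v_17(x) by factoring powers of 17 out of the numerator and denominator: v_17(765/8) = 1. Step 2 — apply |x|_p = p^{-v_p(x)} = 17^{-1} = 1/17.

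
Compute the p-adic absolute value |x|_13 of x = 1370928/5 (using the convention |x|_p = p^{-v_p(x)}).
|1370928/5|_13 = 1/28561

Step 1 — compute v_13(x) by factoring powers of 13 out of the numerator and denominator: v_13(1370928/5) = 4. Step 2 — apply |x|_p = p^{-v_p(x)} = 13^{-4} = 1/28561.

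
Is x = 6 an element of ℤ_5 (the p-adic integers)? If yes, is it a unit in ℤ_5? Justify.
x ∈ ℤ_5^× (unit); v_5(x) = 0

ℤ_5 = {x ∈ ℚ_5 : v_5(x) ≥ 0} and ℤ_5^× = {x ∈ ℤ_5 : v_5(x) = 0}. Here v_5(6) = v_5(num) − v_5(den) = 0; compare against these criteria.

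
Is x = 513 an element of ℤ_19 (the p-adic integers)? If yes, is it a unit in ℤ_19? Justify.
x ∈ ℤ_19 but not a unit; v_19(x) = 1 > 0

ℤ_19 = {x ∈ ℚ_19 : v_19(x) ≥ 0} and ℤ_19^× = {x ∈ ℤ_19 : v_19(x) = 0}. Here v_19(513) = v_19(num) − v_19(den) = 1; compare against these criteria.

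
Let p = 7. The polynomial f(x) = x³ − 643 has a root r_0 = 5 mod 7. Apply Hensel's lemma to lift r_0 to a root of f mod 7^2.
r_1 = 40 (mod 49)

Hensel: r_{i+1} = r_i − f(r_i)/f′(r_i) mod 7^{i+2}, where f′(x) = 3x². Iterate:
  r_0 = 5 (mod 7)
  r_1 = 40 (mod 49)
Final: r = 40 with f(r) ≡ 0 mod 7^2.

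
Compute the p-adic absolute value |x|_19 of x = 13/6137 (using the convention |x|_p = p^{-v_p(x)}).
|13/6137|_19 = 361

Step 1 — compute v_19(x) by factoring powers of 19 out of the numerator and denominator: v_19(13/6137) = -2. Step 2 — apply |x|_p = p^{-v_p(x)} = 19^{2} = 361.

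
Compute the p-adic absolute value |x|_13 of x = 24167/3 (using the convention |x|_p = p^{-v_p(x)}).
|24167/3|_13 = 1/2197

Step 1 — compute v_13(x) by factoring powers of 13 out of the numerator and denominator: v_13(24167/3) = 3. Step 2 — apply |x|_p = p^{-v_p(x)} = 13^{-3} = 1/2197.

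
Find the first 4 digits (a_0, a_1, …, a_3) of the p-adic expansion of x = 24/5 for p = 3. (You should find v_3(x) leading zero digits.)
(a_0, …, a_3) = (0, 1, 2, 0)

v_3(24/5) = 1, so a_0 = ... = a_0 = 0. Factor out: x = 3^1 · u with u = 8/5 a unit in ℤ_3. Expand u iteratively via a_{v+i} = u_i mod 3, u_{i+1} = (u_i − a_{v+i})/3:
  u_0 = 8/5;  a_1 = 1;  u_1 = (u_0 − 1)/3 = 1/5
  u_1 = 1/5;  a_2 = 2;  u_2 = (u_1 − 2)/3 = -3/5
  u_2 = -3/5;  a_3 = 0;  u_3 = (u_2 − 0)/3 = -1/5
Digits: (0, 1, 2, 0).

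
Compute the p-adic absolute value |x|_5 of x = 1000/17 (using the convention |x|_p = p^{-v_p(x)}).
|1000/17|_5 = 1/125

Step 1 — compute v_5(x) by factoring powers of 5 out of the numerator and denominator: v_5(1000/17) = 3. Step 2 — apply |x|_p = p^{-v_p(x)} = 5^{-3} = 1/125.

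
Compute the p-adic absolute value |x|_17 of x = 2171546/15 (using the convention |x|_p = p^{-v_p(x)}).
|2171546/15|_17 = 1/83521

Step 1 — compute v_17(x) by factoring powers of 17 out of the numerator and denominator: v_17(2171546/15) = 4. Step 2 — apply |x|_p = p^{-v_p(x)} = 17^{-4} = 1/83521.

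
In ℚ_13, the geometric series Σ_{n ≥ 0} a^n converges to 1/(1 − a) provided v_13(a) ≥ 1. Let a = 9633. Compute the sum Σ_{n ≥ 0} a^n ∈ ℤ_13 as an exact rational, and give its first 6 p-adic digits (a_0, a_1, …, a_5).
Σ a^n = 1/(1 − a) = -1/9632;  first 6 digits = (1, 0, 5, 4, 12, 2)

v_13(a) = 2 ≥ 1, so the series converges in ℤ_13 to 1/(1 − a) = 1/(1 − 9633) = -1/9632. Expand this rational in ℤ_13: compute digits iteratively via d_i = x_i mod 13, x_{i+1} = (x_i − d_i)/13. The first 6 digits are (1, 0, 5, 4, 12, 2).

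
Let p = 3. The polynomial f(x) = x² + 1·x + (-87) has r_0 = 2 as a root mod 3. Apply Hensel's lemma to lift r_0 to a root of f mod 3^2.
r_1 = 2 (mod 9)

Hensel: r_{i+1} = r_i − f(r_i)·(f′(r_i))^{-1} mod 3^{i+2}, f′(x) = 2x + 1. Iterate:
  r_0 = 2 (mod 3)
  r_1 = 2 (mod 9)
Final: r = 2 satisfies f(r) ≡ 0 mod 3^2.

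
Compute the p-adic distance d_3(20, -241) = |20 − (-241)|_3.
d_3(20, -241) = 1/9

Step 1 — x − y = 20 − (-241) = 261. Step 2 — v_3(261) = 2 (factor: 261 = (3^2 · 29); the sign does not affect v_p). Step 3 — |x − y|_3 = 3^{-2} = 1/9.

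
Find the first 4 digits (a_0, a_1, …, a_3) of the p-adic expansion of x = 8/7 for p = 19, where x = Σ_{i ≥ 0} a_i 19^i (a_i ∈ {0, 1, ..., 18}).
(a_0, …, a_3) = (12, 13, 2, 8)

v_19(8/7) = 0 (numerator and denominator both coprime to 19), so x ∈ ℤ_19^×. Compute digits iteratively via a_i = x_i mod 19, x_{i+1} = (x_i − a_i)/19, with x_0 = x:
  x_0 = 8/7;  a_0 = 12;  x_1 = (x_0 − 12)/19 = -4/7
  x_1 = -4/7;  a_1 = 13;  x_2 = (x_1 − 13)/19 = -5/7
  x_2 = -5/7;  a_2 = 2;  x_3 = (x_2 − 2)/19 = -1/7
  x_3 = -1/7;  a_3 = 8;  x_4 = (x_3 − 8)/19 = -3/7
Digits: (12, 13, 2, 8).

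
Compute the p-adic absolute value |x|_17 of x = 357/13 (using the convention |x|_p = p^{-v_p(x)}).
|357/13|_17 = 1/17

Step 1 — compute v_17(x) by factoring powers of 17 out of the numerator and denominator: v_17(357/13) = 1. Step 2 — apply |x|_p = p^{-v_p(x)} = 17^{-1} = 1/17.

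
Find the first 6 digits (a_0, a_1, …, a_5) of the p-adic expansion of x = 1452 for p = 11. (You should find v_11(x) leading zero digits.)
(a_0, …, a_5) = (0, 0, 1, 1, 0, 0)

v_11(1452) = 2, so a_0 = ... = a_1 = 0. Factor out: x = 11^2 · u with u = 12 a unit in ℤ_11. Expand u iteratively via a_{v+i} = u_i mod 11, u_{i+1} = (u_i − a_{v+i})/11:
  u_0 = 12;  a_2 = 1;  u_1 = (u_0 − 1)/11 = 1
  u_1 = 1;  a_3 = 1;  u_2 = (u_1 − 1)/11 = 0
  u_2 = 0;  a_4 = 0;  u_3 = (u_2 − 0)/11 = 0
  u_3 = 0;  a_5 = 0;  u_4 = (u_3 − 0)/11 = 0
Digits: (0, 0, 1, 1, 0, 0).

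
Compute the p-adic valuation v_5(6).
v_5(6) = 0

v_5(n) is the largest exponent k such that 5^k divides n. Factor out: 6 = 5^0 · 6. (Sign doesn't affect v_p.) So v_5(6) = 0.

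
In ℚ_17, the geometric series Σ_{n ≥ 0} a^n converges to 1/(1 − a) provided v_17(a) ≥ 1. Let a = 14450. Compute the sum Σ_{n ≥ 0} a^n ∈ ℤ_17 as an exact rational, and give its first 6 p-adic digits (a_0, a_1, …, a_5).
Σ a^n = 1/(1 − a) = -1/14449;  first 6 digits = (1, 0, 16, 2, 1, 11)

v_17(a) = 2 ≥ 1, so the series converges in ℤ_17 to 1/(1 − a) = 1/(1 − 14450) = -1/14449. Expand this rational in ℤ_17: compute digits iteratively via d_i = x_i mod 17, x_{i+1} = (x_i − d_i)/17. The first 6 digits are (1, 0, 16, 2, 1, 11).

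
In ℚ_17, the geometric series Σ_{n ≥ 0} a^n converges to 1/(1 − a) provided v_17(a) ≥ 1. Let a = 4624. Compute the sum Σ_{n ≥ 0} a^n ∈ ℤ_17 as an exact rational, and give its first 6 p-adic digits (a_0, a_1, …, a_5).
Σ a^n = 1/(1 − a) = -1/4623;  first 6 digits = (1, 0, 16, 0, 1, 15)

v_17(a) = 2 ≥ 1, so the series converges in ℤ_17 to 1/(1 − a) = 1/(1 − 4624) = -1/4623. Expand this rational in ℤ_17: compute digits iteratively via d_i = x_i mod 17, x_{i+1} = (x_i − d_i)/17. The first 6 digits are (1, 0, 16, 0, 1, 15).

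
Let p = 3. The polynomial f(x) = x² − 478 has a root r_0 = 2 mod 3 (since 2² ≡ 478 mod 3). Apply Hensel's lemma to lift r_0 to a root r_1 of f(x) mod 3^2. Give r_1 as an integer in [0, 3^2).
r_1 = 8 (mod 9)

Hensel's recurrence: r_{i+1} = r_i − f(r_i)·(f′(r_i))^{-1} mod 3^{i+2}, with f′(x) = 2x. Iterate:
  r_0 = 2 (mod 3)
  r_1 = 8 (mod 9)
Final: r_1 = 8, and one checks f(r_1) ≡ 0 mod 3^2.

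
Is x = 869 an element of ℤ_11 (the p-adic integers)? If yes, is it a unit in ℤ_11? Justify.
x ∈ ℤ_11 but not a unit; v_11(x) = 1 > 0

ℤ_11 = {x ∈ ℚ_11 : v_11(x) ≥ 0} and ℤ_11^× = {x ∈ ℤ_11 : v_11(x) = 0}. Here v_11(869) = v_11(num) − v_11(den) = 1; compare against these criteria.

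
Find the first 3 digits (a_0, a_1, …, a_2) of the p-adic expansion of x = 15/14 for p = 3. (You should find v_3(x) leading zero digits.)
(a_0, …, a_2) = (0, 1, 0)

v_3(15/14) = 1, so a_0 = ... = a_0 = 0. Factor out: x = 3^1 · u with u = 5/14 a unit in ℤ_3. Expand u iteratively via a_{v+i} = u_i mod 3, u_{i+1} = (u_i − a_{v+i})/3:
  u_0 = 5/14;  a_1 = 1;  u_1 = (u_0 − 1)/3 = -3/14
  u_1 = -3/14;  a_2 = 0;  u_2 = (u_1 − 0)/3 = -1/14
Digits: (0, 1, 0).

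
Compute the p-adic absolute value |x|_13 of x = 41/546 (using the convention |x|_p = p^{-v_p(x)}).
|41/546|_13 = 13

Step 1 — compute v_13(x) by factoring powers of 13 out of the numerator and denominator: v_13(41/546) = -1. Step 2 — apply |x|_p = p^{-v_p(x)} = 13^{1} = 13.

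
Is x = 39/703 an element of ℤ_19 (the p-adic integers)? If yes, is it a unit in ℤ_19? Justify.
x ∉ ℤ_19 (v_19(x) = -1 < 0)

ℤ_19 = {x ∈ ℚ_19 : v_19(x) ≥ 0} and ℤ_19^× = {x ∈ ℤ_19 : v_19(x) = 0}. Here v_19(39/703) = v_19(num) − v_19(den) = -1; compare against these criteria.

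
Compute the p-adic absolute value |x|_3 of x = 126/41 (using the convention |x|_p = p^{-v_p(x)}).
|126/41|_3 = 1/9

Step 1 — compute v_3(x) by factoring powers of 3 out of the numerator and denominator: v_3(126/41) = 2. Step 2 — apply |x|_p = p^{-v_p(x)} = 3^{-2} = 1/9.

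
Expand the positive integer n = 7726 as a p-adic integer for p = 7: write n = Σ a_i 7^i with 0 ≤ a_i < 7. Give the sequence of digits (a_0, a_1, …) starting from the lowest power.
(a_0, a_1, …) = (5, 4, 3, 1, 3)

Repeated division by 7 gives the digits low-to-high: 7726 = 5 + 4·7^1 + 3·7^2 + 1·7^3 + 3·7^4. Digit sequence: (5, 4, 3, 1, 3).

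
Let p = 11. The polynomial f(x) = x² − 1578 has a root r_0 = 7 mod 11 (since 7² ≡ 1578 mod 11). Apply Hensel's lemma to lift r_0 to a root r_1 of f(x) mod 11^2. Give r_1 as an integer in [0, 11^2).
r_1 = 73 (mod 121)

Hensel's recurrence: r_{i+1} = r_i − f(r_i)·(f′(r_i))^{-1} mod 11^{i+2}, with f′(x) = 2x. Iterate:
  r_0 = 7 (mod 11)
  r_1 = 73 (mod 121)
Final: r_1 = 73, and one checks f(r_1) ≡ 0 mod 11^2.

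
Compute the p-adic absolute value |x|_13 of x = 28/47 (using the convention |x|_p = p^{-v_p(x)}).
|28/47|_13 = 1

Step 1 — compute v_13(x) by factoring powers of 13 out of the numerator and denominator: v_13(28/47) = 0. Step 2 — apply |x|_p = p^{-v_p(x)} = 13^{0} = 1.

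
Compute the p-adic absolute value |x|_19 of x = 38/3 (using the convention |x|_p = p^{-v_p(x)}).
|38/3|_19 = 1/19

Step 1 — compute v_19(x) by factoring powers of 19 out of the numerator and denominator: v_19(38/3) = 1. Step 2 — apply |x|_p = p^{-v_p(x)} = 19^{-1} = 1/19.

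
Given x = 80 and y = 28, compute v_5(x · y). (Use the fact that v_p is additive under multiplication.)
v_5(2240) = 1

v_p(x) = 1 (factor: 80 = 5^1 · 16); v_p(y) = 0 (factor: 28 = 5^0 · 28). Additivity: v_p(xy) = v_p(x) + v_p(y) = 1 + 0 = 1. (Direct check: xy = 2240 = 5^1 · (448).)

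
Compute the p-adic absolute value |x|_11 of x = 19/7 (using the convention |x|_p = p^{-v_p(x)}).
|19/7|_11 = 1

Step 1 — compute v_11(x) by factoring powers of 11 out of the numerator and denominator: v_11(19/7) = 0. Step 2 — apply |x|_p = p^{-v_p(x)} = 11^{0} = 1.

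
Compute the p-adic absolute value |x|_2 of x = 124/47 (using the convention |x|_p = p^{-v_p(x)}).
|124/47|_2 = 1/4

Step 1 — compute v_2(x) by factoring powers of 2 out of the numerator and denominator: v_2(124/47) = 2. Step 2 — apply |x|_p = p^{-v_p(x)} = 2^{-2} = 1/4.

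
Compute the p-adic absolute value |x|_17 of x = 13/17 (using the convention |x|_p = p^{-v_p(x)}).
|13/17|_17 = 17

Step 1 — compute v_17(x) by factoring powers of 17 out of the numerator and denominator: v_17(13/17) = -1. Step 2 — apply |x|_p = p^{-v_p(x)} = 17^{1} = 17.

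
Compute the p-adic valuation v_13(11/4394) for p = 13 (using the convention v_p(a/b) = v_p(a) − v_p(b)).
v_13(11/4394) = -3

Factor powers of 13 from the numerator and denominator of the reduced fraction: 11 = 13^0 · 11 and 4394 = 13^3 · 2. Apply v_p(a/b) = v_p(a) − v_p(b): v_13(11/4394) = 0 − 3 = -3.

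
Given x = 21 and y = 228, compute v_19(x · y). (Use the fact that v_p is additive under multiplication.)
v_19(4788) = 1

v_p(x) = 0 (factor: 21 = 19^0 · 21); v_p(y) = 1 (factor: 228 = 19^1 · 12). Additivity: v_p(xy) = v_p(x) + v_p(y) = 0 + 1 = 1. (Direct check: xy = 4788 = 19^1 · (252).)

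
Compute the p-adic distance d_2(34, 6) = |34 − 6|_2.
d_2(34, 6) = 1/4

Step 1 — x − y = 34 − 6 = 28. Step 2 — v_2(28) = 2 (factor: 28 = (2^2 · 7); the sign does not affect v_p). Step 3 — |x − y|_2 = 2^{-2} = 1/4.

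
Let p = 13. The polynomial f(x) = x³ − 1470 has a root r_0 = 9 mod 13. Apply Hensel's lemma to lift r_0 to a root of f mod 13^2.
r_1 = 35 (mod 169)

Hensel: r_{i+1} = r_i − f(r_i)/f′(r_i) mod 13^{i+2}, where f′(x) = 3x². Iterate:
  r_0 = 9 (mod 13)
  r_1 = 35 (mod 169)
Final: r = 35 with f(r) ≡ 0 mod 13^2.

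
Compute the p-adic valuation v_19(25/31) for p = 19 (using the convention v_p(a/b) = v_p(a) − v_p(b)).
v_19(25/31) = 0

Factor powers of 19 from the numerator and denominator of the reduced fraction: 25 = 19^0 · 25 and 31 = 19^0 · 31. Apply v_p(a/b) = v_p(a) − v_p(b): v_19(25/31) = 0 − 0 = 0.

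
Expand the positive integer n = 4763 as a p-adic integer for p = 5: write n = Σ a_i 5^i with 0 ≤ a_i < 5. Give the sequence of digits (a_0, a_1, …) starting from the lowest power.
(a_0, a_1, …) = (3, 2, 0, 3, 2, 1)

Repeated division by 5 gives the digits low-to-high: 4763 = 3 + 2·5^1 + 3·5^3 + 2·5^4 + 1·5^5. Digit sequence: (3, 2, 0, 3, 2, 1).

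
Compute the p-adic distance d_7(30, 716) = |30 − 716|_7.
d_7(30, 716) = 1/343

Step 1 — x − y = 30 − 716 = -686. Step 2 — v_7(-686) = 3 (factor: -686 = −(7^3 · 2); the sign does not affect v_p). Step 3 — |x − y|_7 = 7^{-3} = 1/343.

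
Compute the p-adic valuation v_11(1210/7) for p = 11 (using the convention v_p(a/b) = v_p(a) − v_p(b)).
v_11(1210/7) = 2

Factor powers of 11 from the numerator and denominator of the reduced fraction: 1210 = 11^2 · 10 and 7 = 11^0 · 7. Apply v_p(a/b) = v_p(a) − v_p(b): v_11(1210/7) = 2 − 0 = 2.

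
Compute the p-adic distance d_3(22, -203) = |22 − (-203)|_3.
d_3(22, -203) = 1/9

Step 1 — x − y = 22 − (-203) = 225. Step 2 — v_3(225) = 2 (factor: 225 = (3^2 · 25); the sign does not affect v_p). Step 3 — |x − y|_3 = 3^{-2} = 1/9.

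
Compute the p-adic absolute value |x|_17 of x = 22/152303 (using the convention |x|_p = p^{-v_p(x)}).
|22/152303|_17 = 4913

Step 1 — compute v_17(x) by factoring powers of 17 out of the numerator and denominator: v_17(22/152303) = -3. Step 2 — apply |x|_p = p^{-v_p(x)} = 17^{3} = 4913.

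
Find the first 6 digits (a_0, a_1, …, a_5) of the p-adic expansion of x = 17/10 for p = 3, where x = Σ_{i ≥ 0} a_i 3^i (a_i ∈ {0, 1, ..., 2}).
(a_0, …, a_5) = (2, 2, 2, 0, 0, 2)

v_3(17/10) = 0 (numerator and denominator both coprime to 3), so x ∈ ℤ_3^×. Compute digits iteratively via a_i = x_i mod 3, x_{i+1} = (x_i − a_i)/3, with x_0 = x:
  x_0 = 17/10;  a_0 = 2;  x_1 = (x_0 − 2)/3 = -1/10
  x_1 = -1/10;  a_1 = 2;  x_2 = (x_1 − 2)/3 = -7/10
  x_2 = -7/10;  a_2 = 2;  x_3 = (x_2 − 2)/3 = -9/10
  x_3 = -9/10;  a_3 = 0;  x_4 = (x_3 − 0)/3 = -3/10
  x_4 = -3/10;  a_4 = 0;  x_5 = (x_4 − 0)/3 = -1/10
  x_5 = -1/10;  a_5 = 2;  x_6 = (x_5 − 2)/3 = -7/10
Digits: (2, 2, 2, 0, 0, 2).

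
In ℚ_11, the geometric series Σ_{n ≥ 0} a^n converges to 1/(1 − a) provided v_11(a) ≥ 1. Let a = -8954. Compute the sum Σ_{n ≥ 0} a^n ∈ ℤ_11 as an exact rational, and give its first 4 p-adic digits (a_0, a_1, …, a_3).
Σ a^n = 1/(1 − a) = 1/8955;  first 4 digits = (1, 0, 3, 4)

v_11(a) = 2 ≥ 1, so the series converges in ℤ_11 to 1/(1 − a) = 1/(1 − (-8954)) = 1/8955. Expand this rational in ℤ_11: compute digits iteratively via d_i = x_i mod 11, x_{i+1} = (x_i − d_i)/11. The first 4 digits are (1, 0, 3, 4).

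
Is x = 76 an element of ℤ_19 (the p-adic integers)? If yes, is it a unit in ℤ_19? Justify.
x ∈ ℤ_19 but not a unit; v_19(x) = 1 > 0

ℤ_19 = {x ∈ ℚ_19 : v_19(x) ≥ 0} and ℤ_19^× = {x ∈ ℤ_19 : v_19(x) = 0}. Here v_19(76) = v_19(num) − v_19(den) = 1; compare against these criteria.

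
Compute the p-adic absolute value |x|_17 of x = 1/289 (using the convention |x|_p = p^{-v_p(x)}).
|1/289|_17 = 289

Step 1 — compute v_17(x) by factoring powers of 17 out of the numerator and denominator: v_17(1/289) = -2. Step 2 — apply |x|_p = p^{-v_p(x)} = 17^{2} = 289.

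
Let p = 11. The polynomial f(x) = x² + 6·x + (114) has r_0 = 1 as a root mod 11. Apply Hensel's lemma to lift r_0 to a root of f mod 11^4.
r_3 = 1816 (mod 14641)

Hensel: r_{i+1} = r_i − f(r_i)·(f′(r_i))^{-1} mod 11^{i+2}, f′(x) = 2x + 6. Iterate:
  r_0 = 1 (mod 11)
  r_1 = 1 (mod 121)
  r_2 = 485 (mod 1331)
  r_3 = 1816 (mod 14641)
Final: r = 1816 satisfies f(r) ≡ 0 mod 11^4.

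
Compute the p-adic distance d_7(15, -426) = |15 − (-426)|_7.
d_7(15, -426) = 1/49

Step 1 — x − y = 15 − (-426) = 441. Step 2 — v_7(441) = 2 (factor: 441 = (7^2 · 9); the sign does not affect v_p). Step 3 — |x − y|_7 = 7^{-2} = 1/49.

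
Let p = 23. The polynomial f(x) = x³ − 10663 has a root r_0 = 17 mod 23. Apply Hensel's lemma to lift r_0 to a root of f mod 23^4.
r_3 = 18693 (mod 279841)

Hensel: r_{i+1} = r_i − f(r_i)/f′(r_i) mod 23^{i+2}, where f′(x) = 3x². Iterate:
  r_0 = 17 (mod 23)
  r_1 = 178 (mod 529)
  r_2 = 6526 (mod 12167)
  r_3 = 18693 (mod 279841)
Final: r = 18693 with f(r) ≡ 0 mod 23^4.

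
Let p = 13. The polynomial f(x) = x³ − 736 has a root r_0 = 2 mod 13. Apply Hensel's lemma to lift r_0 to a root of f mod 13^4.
r_3 = 12625 (mod 28561)

Hensel: r_{i+1} = r_i − f(r_i)/f′(r_i) mod 13^{i+2}, where f′(x) = 3x². Iterate:
  r_0 = 2 (mod 13)
  r_1 = 119 (mod 169)
  r_2 = 1640 (mod 2197)
  r_3 = 12625 (mod 28561)
Final: r = 12625 with f(r) ≡ 0 mod 13^4.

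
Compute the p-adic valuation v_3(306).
v_3(306) = 2

v_3(n) is the largest exponent k such that 3^k divides n. Factor out: 306 = 3^2 · 34. (Sign doesn't affect v_p.) So v_3(306) = 2.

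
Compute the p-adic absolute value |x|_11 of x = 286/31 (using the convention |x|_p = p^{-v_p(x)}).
|286/31|_11 = 1/11

Step 1 — compute v_11(x) by factoring powers of 11 out of the numerator and denominator: v_11(286/31) = 1. Step 2 — apply |x|_p = p^{-v_p(x)} = 11^{-1} = 1/11.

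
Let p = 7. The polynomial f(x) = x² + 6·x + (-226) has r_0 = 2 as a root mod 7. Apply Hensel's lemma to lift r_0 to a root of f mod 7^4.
r_3 = 2277 (mod 2401)

Hensel: r_{i+1} = r_i − f(r_i)·(f′(r_i))^{-1} mod 7^{i+2}, f′(x) = 2x + 6. Iterate:
  r_0 = 2 (mod 7)
  r_1 = 23 (mod 49)
  r_2 = 219 (mod 343)
  r_3 = 2277 (mod 2401)
Final: r = 2277 satisfies f(r) ≡ 0 mod 7^4.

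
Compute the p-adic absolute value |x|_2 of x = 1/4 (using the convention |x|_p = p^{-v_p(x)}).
|1/4|_2 = 4

Step 1 — compute v_2(x) by factoring powers of 2 out of the numerator and denominator: v_2(1/4) = -2. Step 2 — apply |x|_p = p^{-v_p(x)} = 2^{2} = 4.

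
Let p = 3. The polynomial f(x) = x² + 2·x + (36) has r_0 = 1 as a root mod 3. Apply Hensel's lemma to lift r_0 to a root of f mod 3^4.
r_3 = 16 (mod 81)

Hensel: r_{i+1} = r_i − f(r_i)·(f′(r_i))^{-1} mod 3^{i+2}, f′(x) = 2x + 2. Iterate:
  r_0 = 1 (mod 3)
  r_1 = 7 (mod 9)
  r_2 = 16 (mod 27)
  r_3 = 16 (mod 81)
Final: r = 16 satisfies f(r) ≡ 0 mod 3^4.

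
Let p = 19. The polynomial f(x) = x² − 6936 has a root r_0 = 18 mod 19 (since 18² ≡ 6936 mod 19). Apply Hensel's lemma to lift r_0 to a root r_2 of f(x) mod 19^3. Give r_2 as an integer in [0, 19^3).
r_2 = 683 (mod 6859)

Hensel's recurrence: r_{i+1} = r_i − f(r_i)·(f′(r_i))^{-1} mod 19^{i+2}, with f′(x) = 2x. Iterate:
  r_0 = 18 (mod 19)
  r_1 = 322 (mod 361)
  r_2 = 683 (mod 6859)
Final: r_2 = 683, and one checks f(r_2) ≡ 0 mod 19^3.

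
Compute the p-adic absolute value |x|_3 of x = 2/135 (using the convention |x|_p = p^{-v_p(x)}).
|2/135|_3 = 27

Step 1 — compute v_3(x) by factoring powers of 3 out of the numerator and denominator: v_3(2/135) = -3. Step 2 — apply |x|_p = p^{-v_p(x)} = 3^{3} = 27.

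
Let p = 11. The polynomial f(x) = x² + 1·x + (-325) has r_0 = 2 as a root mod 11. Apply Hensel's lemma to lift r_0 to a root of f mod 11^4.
r_3 = 1179 (mod 14641)

Hensel: r_{i+1} = r_i − f(r_i)·(f′(r_i))^{-1} mod 11^{i+2}, f′(x) = 2x + 1. Iterate:
  r_0 = 2 (mod 11)
  r_1 = 90 (mod 121)
  r_2 = 1179 (mod 1331)
  r_3 = 1179 (mod 14641)
Final: r = 1179 satisfies f(r) ≡ 0 mod 11^4.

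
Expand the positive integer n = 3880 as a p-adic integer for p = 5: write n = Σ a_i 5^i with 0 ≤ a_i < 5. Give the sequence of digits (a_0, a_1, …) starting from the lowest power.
(a_0, a_1, …) = (0, 1, 0, 1, 1, 1)

Repeated division by 5 gives the digits low-to-high: 3880 = 1·5^1 + 1·5^3 + 1·5^4 + 1·5^5. Digit sequence: (0, 1, 0, 1, 1, 1).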